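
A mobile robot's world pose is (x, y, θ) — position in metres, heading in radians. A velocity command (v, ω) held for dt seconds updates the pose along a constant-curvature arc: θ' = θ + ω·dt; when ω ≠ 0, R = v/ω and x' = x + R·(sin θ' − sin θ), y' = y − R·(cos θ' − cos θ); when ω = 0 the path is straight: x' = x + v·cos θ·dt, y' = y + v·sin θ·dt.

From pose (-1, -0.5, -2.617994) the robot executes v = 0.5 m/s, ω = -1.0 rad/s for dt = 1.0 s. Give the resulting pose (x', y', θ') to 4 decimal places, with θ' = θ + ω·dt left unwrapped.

(-1.4793, -0.5113, -3.6180)

θ' = -2.6180 + -1.0·1.0 = -3.6180
R = v/ω = 0.5/-1.0 = -0.5000
x' = -1 + -0.5000·(sin -3.6180 − sin -2.6180) = -1.4793
y' = -0.5 − -0.5000·(cos -3.6180 − cos -2.6180) = -0.5113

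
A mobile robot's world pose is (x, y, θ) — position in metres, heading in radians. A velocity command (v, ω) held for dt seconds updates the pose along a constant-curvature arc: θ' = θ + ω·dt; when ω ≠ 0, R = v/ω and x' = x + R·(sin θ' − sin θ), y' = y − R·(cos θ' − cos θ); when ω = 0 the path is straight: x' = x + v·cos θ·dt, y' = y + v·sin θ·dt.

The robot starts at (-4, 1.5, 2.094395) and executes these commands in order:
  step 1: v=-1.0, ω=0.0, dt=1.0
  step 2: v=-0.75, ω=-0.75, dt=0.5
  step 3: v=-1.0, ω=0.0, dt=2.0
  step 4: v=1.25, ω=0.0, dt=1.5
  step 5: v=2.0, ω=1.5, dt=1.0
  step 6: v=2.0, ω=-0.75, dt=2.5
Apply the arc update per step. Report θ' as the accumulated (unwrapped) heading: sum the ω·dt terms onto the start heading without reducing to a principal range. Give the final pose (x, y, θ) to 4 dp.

(-7.5867, 4.5475, 1.3444)

step 1: θ'=2.0944 (straight) → pose (-3.5000, 0.6340, 2.0944)
step 2: θ'=1.7194 (R=1.0000) → pose (-3.3770, 0.2820, 1.7194)
step 3: θ'=1.7194 (straight) → pose (-3.0809, -1.6959, 1.7194)
step 4: θ'=1.7194 (straight) → pose (-3.3585, 0.1584, 1.7194)
step 5: θ'=3.2194 (R=1.3333) → pose (-4.7808, 1.2903, 3.2194)
step 6: θ'=1.3444 (R=-2.6667) → pose (-7.5867, 4.5475, 1.3444)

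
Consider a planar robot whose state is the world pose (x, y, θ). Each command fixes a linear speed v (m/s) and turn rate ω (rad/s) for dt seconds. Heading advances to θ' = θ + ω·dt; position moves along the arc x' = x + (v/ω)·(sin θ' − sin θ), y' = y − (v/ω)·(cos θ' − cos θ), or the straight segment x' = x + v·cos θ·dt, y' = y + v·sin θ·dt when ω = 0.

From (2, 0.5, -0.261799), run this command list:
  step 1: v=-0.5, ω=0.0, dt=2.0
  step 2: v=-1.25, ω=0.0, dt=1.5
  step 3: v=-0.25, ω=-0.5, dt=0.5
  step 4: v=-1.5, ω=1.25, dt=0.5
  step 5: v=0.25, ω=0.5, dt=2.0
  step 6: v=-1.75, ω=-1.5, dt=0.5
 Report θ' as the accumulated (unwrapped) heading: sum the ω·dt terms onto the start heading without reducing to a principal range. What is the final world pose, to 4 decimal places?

step 1: θ'=-0.2618 (straight) → pose (1.0341, 0.7588, -0.2618)
step 2: θ'=-0.2618 (straight) → pose (-0.7770, 1.2441, -0.2618)
step 3: θ'=-0.5118 (R=0.5000) → pose (-0.8925, 1.2911, -0.5118)
step 4: θ'=0.1132 (R=-1.2000) → pose (-1.6157, 1.4372, 0.1132)
step 5: θ'=1.1132 (R=0.5000) → pose (-1.2237, 1.7131, 1.1132)
step 6: θ'=0.3632 (R=1.1667) → pose (-1.8558, 1.1380, 0.3632)

(-1.8558, 1.1380, 0.3632)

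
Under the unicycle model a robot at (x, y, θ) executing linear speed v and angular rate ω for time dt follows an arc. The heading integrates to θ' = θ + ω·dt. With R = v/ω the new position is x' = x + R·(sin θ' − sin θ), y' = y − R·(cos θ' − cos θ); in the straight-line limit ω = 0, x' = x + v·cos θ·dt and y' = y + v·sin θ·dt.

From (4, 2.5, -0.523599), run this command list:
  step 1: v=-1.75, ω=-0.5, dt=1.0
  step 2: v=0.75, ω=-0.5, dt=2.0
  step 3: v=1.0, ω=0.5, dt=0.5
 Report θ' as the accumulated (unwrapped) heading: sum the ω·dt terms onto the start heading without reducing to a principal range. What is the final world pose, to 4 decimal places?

step 1: θ'=-1.0236 (R=3.5000) → pose (2.7610, 3.7101, -1.0236)
step 2: θ'=-2.0236 (R=-1.5000) → pose (2.8289, 2.2734, -2.0236)
step 3: θ'=-1.7736 (R=2.0000) → pose (2.6683, 1.8012, -1.7736)

(2.6683, 1.8012, -1.7736)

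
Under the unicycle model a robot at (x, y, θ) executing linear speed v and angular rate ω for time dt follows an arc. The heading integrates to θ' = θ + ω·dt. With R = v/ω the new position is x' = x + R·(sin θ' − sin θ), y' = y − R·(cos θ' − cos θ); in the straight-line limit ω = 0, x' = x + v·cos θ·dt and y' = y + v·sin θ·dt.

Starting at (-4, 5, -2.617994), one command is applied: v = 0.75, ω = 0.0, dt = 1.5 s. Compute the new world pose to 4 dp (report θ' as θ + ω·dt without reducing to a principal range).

(-4.9743, 4.4375, -2.6180)

θ' = -2.6180 + 0.0·1.5 = -2.6180
ω = 0 → straight: x' = -4 + 0.75·cos(-2.6180)·1.5 = -4.9743
y' = 5 + 0.75·sin(-2.6180)·1.5 = 4.4375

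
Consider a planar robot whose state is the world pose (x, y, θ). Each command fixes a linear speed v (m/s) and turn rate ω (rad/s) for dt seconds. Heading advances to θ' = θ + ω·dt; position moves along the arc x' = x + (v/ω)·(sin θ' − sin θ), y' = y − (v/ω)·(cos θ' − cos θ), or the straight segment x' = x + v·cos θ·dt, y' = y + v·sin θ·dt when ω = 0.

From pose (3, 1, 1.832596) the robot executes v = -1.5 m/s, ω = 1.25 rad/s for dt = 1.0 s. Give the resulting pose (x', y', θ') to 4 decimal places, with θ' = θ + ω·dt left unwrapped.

θ' = 1.8326 + 1.25·1.0 = 3.0826
R = v/ω = -1.5/1.25 = -1.2000
x' = 3 + -1.2000·(sin 3.0826 − sin 1.8326) = 4.0884
y' = 1 − -1.2000·(cos 3.0826 − cos 1.8326) = 0.1127

(4.0884, 0.1127, 3.0826)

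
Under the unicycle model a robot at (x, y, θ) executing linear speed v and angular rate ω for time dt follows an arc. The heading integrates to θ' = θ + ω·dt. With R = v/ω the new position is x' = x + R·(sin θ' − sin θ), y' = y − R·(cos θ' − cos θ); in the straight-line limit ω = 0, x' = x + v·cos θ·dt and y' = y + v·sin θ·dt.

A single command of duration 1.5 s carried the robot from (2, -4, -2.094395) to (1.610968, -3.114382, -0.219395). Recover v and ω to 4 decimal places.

v = -0.7500, ω = 1.2500

Δθ = -0.219395 − -2.094395 = 1.875000
ω = Δθ/dt = 1.875000/1.5 = 1.2500
R = −Δy/(cos θ' − cos θ) = -0.6000
v = R·ω = -0.6000·1.2500 = -0.7500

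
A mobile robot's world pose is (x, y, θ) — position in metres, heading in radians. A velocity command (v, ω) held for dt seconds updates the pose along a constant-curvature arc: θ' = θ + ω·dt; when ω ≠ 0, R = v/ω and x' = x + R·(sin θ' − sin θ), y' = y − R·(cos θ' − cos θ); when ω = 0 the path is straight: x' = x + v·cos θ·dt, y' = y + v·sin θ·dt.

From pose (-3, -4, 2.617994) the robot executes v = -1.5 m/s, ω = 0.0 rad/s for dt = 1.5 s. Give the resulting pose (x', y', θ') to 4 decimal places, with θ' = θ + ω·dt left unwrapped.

θ' = 2.6180 + 0.0·1.5 = 2.6180
ω = 0 → straight: x' = -3 + -1.5·cos(2.6180)·1.5 = -1.0514
y' = -4 + -1.5·sin(2.6180)·1.5 = -5.1250

(-1.0514, -5.1250, 2.6180)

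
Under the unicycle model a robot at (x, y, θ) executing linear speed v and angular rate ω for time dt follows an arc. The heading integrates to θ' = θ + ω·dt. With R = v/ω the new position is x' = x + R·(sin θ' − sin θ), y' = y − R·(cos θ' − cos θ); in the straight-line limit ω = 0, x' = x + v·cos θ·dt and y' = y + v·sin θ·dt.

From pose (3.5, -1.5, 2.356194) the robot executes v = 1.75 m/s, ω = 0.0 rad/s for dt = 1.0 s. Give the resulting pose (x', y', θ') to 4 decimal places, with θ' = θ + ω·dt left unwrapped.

θ' = 2.3562 + 0.0·1.0 = 2.3562
ω = 0 → straight: x' = 3.5 + 1.75·cos(2.3562)·1.0 = 2.2626
y' = -1.5 + 1.75·sin(2.3562)·1.0 = -0.2626

(2.2626, -0.2626, 2.3562)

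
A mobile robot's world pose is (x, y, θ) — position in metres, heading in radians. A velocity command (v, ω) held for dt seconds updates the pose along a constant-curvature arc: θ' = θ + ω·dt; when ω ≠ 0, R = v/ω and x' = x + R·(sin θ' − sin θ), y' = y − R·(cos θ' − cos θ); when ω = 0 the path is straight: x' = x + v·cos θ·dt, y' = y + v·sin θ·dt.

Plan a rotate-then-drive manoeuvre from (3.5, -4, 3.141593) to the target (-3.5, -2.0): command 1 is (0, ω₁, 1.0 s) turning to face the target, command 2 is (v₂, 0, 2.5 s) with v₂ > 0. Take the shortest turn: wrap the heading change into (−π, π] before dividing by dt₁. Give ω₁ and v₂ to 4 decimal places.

ω₁ = -0.2783, v₂ = 2.9120

heading to target = atan2(-2−-4, -3.5−3.5) = 2.8633
Δθ = wrap(2.8633 − 3.1416) = -0.2783; ω₁ = Δθ/dt₁ = -0.2783
distance = √((-3.5−3.5)² + (-2−-4)²) = 7.2801; v₂ = distance/dt₂ = 2.9120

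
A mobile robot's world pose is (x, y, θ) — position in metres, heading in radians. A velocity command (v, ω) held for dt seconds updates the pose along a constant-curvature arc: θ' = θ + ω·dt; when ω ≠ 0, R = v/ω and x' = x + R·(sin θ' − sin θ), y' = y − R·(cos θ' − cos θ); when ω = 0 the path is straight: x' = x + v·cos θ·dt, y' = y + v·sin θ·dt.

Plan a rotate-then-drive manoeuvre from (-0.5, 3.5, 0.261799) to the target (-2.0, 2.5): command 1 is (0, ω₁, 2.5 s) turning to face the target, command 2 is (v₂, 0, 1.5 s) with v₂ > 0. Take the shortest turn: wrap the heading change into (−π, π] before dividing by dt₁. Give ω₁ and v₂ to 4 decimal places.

ω₁ = -1.1262, v₂ = 1.2019

heading to target = atan2(2.5−3.5, -2−-0.5) = -2.5536
Δθ = wrap(-2.5536 − 0.2618) = -2.8154; ω₁ = Δθ/dt₁ = -1.1262
distance = √((-2−-0.5)² + (2.5−3.5)²) = 1.8028; v₂ = distance/dt₂ = 1.2019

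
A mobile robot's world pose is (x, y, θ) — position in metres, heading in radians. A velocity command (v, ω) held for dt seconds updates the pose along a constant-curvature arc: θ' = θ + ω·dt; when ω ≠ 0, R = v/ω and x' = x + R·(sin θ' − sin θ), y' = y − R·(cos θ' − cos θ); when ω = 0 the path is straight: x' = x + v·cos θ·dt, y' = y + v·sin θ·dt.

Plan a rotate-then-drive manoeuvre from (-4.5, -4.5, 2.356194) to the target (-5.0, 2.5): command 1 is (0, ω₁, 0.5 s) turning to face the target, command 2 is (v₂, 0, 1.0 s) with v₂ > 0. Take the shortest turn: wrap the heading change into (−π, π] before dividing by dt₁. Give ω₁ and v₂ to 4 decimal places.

ω₁ = -1.4282, v₂ = 7.0178

heading to target = atan2(2.5−-4.5, -5−-4.5) = 1.6421
Δθ = wrap(1.6421 − 2.3562) = -0.7141; ω₁ = Δθ/dt₁ = -1.4282
distance = √((-5−-4.5)² + (2.5−-4.5)²) = 7.0178; v₂ = distance/dt₂ = 7.0178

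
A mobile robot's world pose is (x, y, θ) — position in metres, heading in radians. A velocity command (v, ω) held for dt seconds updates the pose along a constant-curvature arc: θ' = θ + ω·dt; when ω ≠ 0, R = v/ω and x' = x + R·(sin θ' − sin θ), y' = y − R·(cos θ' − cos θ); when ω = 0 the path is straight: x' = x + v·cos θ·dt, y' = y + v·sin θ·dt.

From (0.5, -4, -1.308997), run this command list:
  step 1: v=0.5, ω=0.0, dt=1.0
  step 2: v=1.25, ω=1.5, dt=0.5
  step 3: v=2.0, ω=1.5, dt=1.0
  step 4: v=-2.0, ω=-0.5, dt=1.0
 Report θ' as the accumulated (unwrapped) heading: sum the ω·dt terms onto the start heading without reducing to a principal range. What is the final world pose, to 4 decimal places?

step 1: θ'=-1.3090 (straight) → pose (0.6294, -4.4830, -1.3090)
step 2: θ'=-0.5590 (R=0.8333) → pose (0.9924, -4.9738, -0.5590)
step 3: θ'=0.9410 (R=1.3333) → pose (2.7770, -4.6287, 0.9410)
step 4: θ'=0.4410 (R=4.0000) → pose (1.2518, -5.8901, 0.4410)

(1.2518, -5.8901, 0.4410)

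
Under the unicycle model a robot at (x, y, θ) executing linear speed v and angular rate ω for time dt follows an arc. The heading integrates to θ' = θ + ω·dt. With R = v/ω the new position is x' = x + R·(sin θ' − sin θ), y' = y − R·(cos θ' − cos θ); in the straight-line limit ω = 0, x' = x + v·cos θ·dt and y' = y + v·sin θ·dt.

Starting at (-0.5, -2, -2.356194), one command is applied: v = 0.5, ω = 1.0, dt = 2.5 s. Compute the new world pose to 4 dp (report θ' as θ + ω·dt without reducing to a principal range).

(-0.0748, -2.8484, 0.1438)

θ' = -2.3562 + 1.0·2.5 = 0.1438
R = v/ω = 0.5/1.0 = 0.5000
x' = -0.5 + 0.5000·(sin 0.1438 − sin -2.3562) = -0.0748
y' = -2 − 0.5000·(cos 0.1438 − cos -2.3562) = -2.8484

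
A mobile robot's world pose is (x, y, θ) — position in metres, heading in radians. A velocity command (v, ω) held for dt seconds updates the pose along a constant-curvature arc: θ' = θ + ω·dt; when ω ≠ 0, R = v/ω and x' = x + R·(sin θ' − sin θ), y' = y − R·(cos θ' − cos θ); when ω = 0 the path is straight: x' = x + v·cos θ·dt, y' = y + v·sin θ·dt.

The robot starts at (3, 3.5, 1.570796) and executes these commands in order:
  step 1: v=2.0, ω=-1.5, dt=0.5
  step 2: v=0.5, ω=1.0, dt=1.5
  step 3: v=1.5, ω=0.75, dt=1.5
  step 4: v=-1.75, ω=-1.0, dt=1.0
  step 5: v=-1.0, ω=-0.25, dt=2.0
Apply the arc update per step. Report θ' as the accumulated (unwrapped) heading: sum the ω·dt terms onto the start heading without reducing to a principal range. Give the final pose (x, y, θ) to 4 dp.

step 1: θ'=0.8208 (R=-1.3333) → pose (3.3577, 4.4089, 0.8208)
step 2: θ'=2.3208 (R=0.5000) → pose (3.3577, 5.0905, 2.3208)
step 3: θ'=3.4458 (R=2.0000) → pose (1.2953, 5.6354, 3.4458)
step 4: θ'=2.4458 (R=1.7500) → pose (2.9412, 5.3089, 2.4458)
step 5: θ'=1.9458 (R=4.0000) → pose (4.0993, 3.7039, 1.9458)

(4.0993, 3.7039, 1.9458)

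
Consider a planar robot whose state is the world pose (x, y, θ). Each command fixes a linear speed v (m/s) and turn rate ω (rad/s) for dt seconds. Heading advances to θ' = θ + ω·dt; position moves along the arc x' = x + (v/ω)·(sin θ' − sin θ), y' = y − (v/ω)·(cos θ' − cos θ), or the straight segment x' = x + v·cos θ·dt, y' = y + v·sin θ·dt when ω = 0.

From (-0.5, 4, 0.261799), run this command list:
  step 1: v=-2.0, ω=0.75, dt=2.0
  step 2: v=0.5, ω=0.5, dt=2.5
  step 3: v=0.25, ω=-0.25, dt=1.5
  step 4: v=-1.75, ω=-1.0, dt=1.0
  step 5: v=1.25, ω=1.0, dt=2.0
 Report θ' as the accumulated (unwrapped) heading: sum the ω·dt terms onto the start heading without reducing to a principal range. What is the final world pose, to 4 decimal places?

(-4.5760, 1.4371, 3.6368)

step 1: θ'=1.7618 (R=-2.6667) → pose (-2.4280, 0.9179, 1.7618)
step 2: θ'=3.0118 (R=1.0000) → pose (-3.2804, 1.7197, 3.0118)
step 3: θ'=2.6368 (R=-1.0000) → pose (-3.6346, 1.8360, 2.6368)
step 4: θ'=1.6368 (R=1.7500) → pose (-2.7347, 0.4197, 1.6368)
step 5: θ'=3.6368 (R=1.2500) → pose (-4.5760, 1.4371, 3.6368)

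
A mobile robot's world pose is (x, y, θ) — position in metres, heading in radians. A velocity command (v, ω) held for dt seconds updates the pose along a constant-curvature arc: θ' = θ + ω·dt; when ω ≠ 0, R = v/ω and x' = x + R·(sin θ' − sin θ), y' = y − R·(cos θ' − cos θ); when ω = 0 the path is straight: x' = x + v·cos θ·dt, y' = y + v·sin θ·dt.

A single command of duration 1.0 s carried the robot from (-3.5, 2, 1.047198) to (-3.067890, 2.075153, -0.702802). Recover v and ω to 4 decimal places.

v = 0.5000, ω = -1.7500

Δθ = -0.702802 − 1.047198 = -1.750000
ω = Δθ/dt = -1.750000/1.0 = -1.7500
R = Δx/(sin θ' − sin θ) = -0.2857
v = R·ω = -0.2857·-1.7500 = 0.5000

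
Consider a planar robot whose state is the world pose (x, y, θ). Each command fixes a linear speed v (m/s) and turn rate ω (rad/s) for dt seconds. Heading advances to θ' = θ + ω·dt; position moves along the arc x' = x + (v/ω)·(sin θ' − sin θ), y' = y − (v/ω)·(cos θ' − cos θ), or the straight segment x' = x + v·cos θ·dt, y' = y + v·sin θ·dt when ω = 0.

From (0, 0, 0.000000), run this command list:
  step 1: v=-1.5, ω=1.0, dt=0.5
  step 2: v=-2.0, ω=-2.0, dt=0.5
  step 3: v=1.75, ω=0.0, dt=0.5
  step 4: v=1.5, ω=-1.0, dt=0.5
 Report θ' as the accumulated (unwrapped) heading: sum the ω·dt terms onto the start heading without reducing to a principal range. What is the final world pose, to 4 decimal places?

step 1: θ'=0.5000 (R=-1.5000) → pose (-0.7191, -0.1836, 0.5000)
step 2: θ'=-0.5000 (R=1.0000) → pose (-1.6780, -0.1836, -0.5000)
step 3: θ'=-0.5000 (straight) → pose (-0.9101, -0.6031, -0.5000)
step 4: θ'=-1.0000 (R=-1.5000) → pose (-0.3670, -1.1090, -1.0000)

(-0.3670, -1.1090, -1.0000)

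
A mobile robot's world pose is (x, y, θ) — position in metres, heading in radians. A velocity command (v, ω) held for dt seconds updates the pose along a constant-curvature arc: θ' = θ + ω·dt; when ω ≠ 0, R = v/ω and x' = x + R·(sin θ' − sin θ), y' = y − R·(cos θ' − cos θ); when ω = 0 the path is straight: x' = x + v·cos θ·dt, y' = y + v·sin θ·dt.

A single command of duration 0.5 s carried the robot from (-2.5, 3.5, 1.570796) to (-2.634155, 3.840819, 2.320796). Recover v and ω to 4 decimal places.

Δθ = 2.320796 − 1.570796 = 0.750000
ω = Δθ/dt = 0.750000/0.5 = 1.5000
R = −Δy/(cos θ' − cos θ) = 0.5000
v = R·ω = 0.5000·1.5000 = 0.7500

v = 0.7500, ω = 1.5000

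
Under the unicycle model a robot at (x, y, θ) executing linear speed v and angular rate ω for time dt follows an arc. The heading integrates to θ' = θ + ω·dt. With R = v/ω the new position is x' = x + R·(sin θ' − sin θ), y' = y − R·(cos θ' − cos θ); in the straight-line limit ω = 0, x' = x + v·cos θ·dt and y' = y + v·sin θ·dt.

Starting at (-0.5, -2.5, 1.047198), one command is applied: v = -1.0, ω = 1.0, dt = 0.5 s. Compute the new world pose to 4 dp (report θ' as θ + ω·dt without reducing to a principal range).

θ' = 1.0472 + 1.0·0.5 = 1.5472
R = v/ω = -1.0/1.0 = -1.0000
x' = -0.5 + -1.0000·(sin 1.5472 − sin 1.0472) = -0.6337
y' = -2.5 − -1.0000·(cos 1.5472 − cos 1.0472) = -2.9764

(-0.6337, -2.9764, 1.5472)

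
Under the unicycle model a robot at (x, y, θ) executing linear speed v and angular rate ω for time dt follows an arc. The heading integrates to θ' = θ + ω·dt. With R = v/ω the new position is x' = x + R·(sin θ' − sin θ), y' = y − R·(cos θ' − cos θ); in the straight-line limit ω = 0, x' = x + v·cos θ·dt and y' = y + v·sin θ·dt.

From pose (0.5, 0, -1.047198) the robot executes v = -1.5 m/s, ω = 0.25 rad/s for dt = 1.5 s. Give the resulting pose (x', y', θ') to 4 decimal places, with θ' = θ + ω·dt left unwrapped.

(-0.9599, 1.6947, -0.6722)

θ' = -1.0472 + 0.25·1.5 = -0.6722
R = v/ω = -1.5/0.25 = -6.0000
x' = 0.5 + -6.0000·(sin -0.6722 − sin -1.0472) = -0.9599
y' = 0 − -6.0000·(cos -0.6722 − cos -1.0472) = 1.6947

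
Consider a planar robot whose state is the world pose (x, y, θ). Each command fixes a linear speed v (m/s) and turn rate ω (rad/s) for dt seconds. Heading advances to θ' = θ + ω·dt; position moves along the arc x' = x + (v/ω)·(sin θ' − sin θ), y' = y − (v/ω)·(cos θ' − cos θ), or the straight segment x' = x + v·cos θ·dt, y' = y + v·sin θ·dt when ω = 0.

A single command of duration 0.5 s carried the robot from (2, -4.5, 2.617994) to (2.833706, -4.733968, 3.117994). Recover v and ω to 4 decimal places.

v = -1.7500, ω = 1.0000

Δθ = 3.117994 − 2.617994 = 0.500000
ω = Δθ/dt = 0.500000/0.5 = 1.0000
R = Δx/(sin θ' − sin θ) = -1.7500
v = R·ω = -1.7500·1.0000 = -1.7500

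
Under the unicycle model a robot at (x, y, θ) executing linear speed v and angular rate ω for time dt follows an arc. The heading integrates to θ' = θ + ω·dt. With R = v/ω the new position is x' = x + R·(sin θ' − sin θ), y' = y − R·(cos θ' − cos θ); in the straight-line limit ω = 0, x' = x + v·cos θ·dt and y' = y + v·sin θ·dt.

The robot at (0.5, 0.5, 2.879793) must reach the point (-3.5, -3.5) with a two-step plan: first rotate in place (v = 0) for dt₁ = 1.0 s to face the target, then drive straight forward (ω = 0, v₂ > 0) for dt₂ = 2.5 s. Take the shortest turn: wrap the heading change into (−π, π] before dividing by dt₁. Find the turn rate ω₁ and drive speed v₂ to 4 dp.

ω₁ = 1.0472, v₂ = 2.2627

heading to target = atan2(-3.5−0.5, -3.5−0.5) = -2.3562
Δθ = wrap(-2.3562 − 2.8798) = 1.0472; ω₁ = Δθ/dt₁ = 1.0472
distance = √((-3.5−0.5)² + (-3.5−0.5)²) = 5.6569; v₂ = distance/dt₂ = 2.2627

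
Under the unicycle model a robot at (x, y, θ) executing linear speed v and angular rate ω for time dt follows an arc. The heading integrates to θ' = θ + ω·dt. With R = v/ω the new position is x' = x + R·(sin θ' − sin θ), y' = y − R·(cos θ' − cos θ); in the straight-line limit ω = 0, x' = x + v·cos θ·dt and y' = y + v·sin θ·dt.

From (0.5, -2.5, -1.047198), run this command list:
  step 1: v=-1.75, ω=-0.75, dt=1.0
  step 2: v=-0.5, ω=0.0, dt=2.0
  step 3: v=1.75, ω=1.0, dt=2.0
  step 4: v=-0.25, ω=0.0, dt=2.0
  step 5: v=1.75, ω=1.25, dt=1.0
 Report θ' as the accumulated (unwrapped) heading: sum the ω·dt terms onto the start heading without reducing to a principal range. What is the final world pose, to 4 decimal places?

step 1: θ'=-1.7972 (R=2.3333) → pose (0.2469, -0.8096, -1.7972)
step 2: θ'=-1.7972 (straight) → pose (0.4714, 0.1649, -1.7972)
step 3: θ'=0.2028 (R=1.7500) → pose (2.5292, -1.9420, 0.2028)
step 4: θ'=0.2028 (straight) → pose (2.0395, -2.0428, 0.2028)
step 5: θ'=1.4528 (R=1.4000) → pose (3.1478, -0.8363, 1.4528)

(3.1478, -0.8363, 1.4528)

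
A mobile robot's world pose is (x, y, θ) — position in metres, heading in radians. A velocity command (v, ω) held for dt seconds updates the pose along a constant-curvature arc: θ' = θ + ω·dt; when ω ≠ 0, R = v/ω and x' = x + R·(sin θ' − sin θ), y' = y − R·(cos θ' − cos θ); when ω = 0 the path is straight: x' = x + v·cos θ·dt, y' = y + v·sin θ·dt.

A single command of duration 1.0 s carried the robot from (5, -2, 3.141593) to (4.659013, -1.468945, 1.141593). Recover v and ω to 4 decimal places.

Δθ = 1.141593 − 3.141593 = -2.000000
ω = Δθ/dt = -2.000000/1.0 = -2.0000
R = −Δy/(cos θ' − cos θ) = -0.3750
v = R·ω = -0.3750·-2.0000 = 0.7500

v = 0.7500, ω = -2.0000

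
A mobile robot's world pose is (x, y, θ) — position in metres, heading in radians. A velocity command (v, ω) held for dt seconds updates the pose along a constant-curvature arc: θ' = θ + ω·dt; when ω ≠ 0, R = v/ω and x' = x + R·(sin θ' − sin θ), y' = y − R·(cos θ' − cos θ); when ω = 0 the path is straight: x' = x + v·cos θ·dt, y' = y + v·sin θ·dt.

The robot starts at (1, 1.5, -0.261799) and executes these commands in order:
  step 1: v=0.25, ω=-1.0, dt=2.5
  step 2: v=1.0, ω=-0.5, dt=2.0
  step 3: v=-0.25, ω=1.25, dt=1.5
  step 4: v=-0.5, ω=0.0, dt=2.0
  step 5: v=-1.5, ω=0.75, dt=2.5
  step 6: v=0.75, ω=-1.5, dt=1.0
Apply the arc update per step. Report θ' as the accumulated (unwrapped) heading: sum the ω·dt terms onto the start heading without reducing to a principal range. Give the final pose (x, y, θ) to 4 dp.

(-1.6429, 4.4583, -1.5118)

step 1: θ'=-2.7618 (R=-0.2500) → pose (1.0280, 1.0263, -2.7618)
step 2: θ'=-3.7618 (R=-2.0000) → pose (-0.8759, 1.2563, -3.7618)
step 3: θ'=-1.8868 (R=-0.2000) → pose (-0.5695, 1.3569, -1.8868)
step 4: θ'=-1.8868 (straight) → pose (-0.2588, 2.3074, -1.8868)
step 5: θ'=-0.0118 (R=-2.0000) → pose (-2.1362, 4.9288, -0.0118)
step 6: θ'=-1.5118 (R=-0.5000) → pose (-1.6429, 4.4583, -1.5118)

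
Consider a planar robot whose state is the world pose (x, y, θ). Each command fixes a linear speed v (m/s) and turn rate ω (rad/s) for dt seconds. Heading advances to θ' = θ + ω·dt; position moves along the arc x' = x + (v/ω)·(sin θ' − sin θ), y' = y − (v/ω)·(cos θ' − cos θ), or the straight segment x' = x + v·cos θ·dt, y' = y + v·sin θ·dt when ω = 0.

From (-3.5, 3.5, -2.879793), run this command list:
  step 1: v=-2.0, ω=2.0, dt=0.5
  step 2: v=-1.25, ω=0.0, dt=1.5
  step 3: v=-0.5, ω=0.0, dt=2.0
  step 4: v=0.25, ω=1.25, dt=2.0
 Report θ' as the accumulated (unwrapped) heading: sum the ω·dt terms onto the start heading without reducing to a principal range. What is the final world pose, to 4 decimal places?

(-1.6251, 6.6771, 0.6202)

step 1: θ'=-1.8798 (R=-1.0000) → pose (-2.8062, 4.1618, -1.8798)
step 2: θ'=-1.8798 (straight) → pose (-2.2360, 5.9480, -1.8798)
step 3: θ'=-1.8798 (straight) → pose (-1.9319, 6.9007, -1.8798)
step 4: θ'=0.6202 (R=0.2000) → pose (-1.6251, 6.6771, 0.6202)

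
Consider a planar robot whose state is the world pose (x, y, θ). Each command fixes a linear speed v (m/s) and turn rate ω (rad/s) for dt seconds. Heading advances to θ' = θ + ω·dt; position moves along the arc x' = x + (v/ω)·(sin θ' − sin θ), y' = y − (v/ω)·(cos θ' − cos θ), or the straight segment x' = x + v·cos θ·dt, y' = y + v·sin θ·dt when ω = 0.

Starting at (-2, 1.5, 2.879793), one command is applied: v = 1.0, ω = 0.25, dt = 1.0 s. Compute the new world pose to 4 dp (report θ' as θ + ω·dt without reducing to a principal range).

(-2.9881, 1.6360, 3.1298)

θ' = 2.8798 + 0.25·1.0 = 3.1298
R = v/ω = 1.0/0.25 = 4.0000
x' = -2 + 4.0000·(sin 3.1298 − sin 2.8798) = -2.9881
y' = 1.5 − 4.0000·(cos 3.1298 − cos 2.8798) = 1.6360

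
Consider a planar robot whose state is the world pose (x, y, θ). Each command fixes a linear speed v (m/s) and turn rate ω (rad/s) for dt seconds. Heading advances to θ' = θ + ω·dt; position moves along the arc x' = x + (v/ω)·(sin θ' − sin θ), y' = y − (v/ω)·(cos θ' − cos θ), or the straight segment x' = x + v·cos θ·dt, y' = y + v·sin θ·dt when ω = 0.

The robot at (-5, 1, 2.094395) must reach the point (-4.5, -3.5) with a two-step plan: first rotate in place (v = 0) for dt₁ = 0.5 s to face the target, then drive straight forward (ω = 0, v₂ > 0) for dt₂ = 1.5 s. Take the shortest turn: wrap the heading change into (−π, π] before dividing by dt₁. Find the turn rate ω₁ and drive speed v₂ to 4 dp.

ω₁ = 5.4573, v₂ = 3.0185

heading to target = atan2(-3.5−1, -4.5−-5) = -1.4601
Δθ = wrap(-1.4601 − 2.0944) = 2.7287; ω₁ = Δθ/dt₁ = 5.4573
distance = √((-4.5−-5)² + (-3.5−1)²) = 4.5277; v₂ = distance/dt₂ = 3.0185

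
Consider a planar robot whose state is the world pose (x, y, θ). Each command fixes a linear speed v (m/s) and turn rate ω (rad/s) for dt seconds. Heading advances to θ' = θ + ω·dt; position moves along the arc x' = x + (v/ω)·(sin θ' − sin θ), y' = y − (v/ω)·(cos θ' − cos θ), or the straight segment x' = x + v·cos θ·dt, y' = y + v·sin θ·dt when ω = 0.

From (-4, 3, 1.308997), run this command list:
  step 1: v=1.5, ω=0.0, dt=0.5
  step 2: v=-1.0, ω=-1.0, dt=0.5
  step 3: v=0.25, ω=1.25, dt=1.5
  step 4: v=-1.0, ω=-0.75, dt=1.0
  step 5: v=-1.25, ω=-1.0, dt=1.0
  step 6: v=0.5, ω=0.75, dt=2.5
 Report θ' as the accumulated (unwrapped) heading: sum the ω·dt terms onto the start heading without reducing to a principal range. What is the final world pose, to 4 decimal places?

(-3.9291, 2.7272, 2.8090)

step 1: θ'=1.3090 (straight) → pose (-3.8059, 3.7244, 1.3090)
step 2: θ'=0.8090 (R=1.0000) → pose (-4.0482, 3.2930, 0.8090)
step 3: θ'=2.6840 (R=0.2000) → pose (-4.1046, 3.6105, 2.6840)
step 4: θ'=1.9340 (R=1.3333) → pose (-3.4473, 2.8880, 1.9340)
step 5: θ'=0.9340 (R=1.2500) → pose (-3.6107, 1.7007, 0.9340)
step 6: θ'=2.8090 (R=0.6667) → pose (-3.9291, 2.7272, 2.8090)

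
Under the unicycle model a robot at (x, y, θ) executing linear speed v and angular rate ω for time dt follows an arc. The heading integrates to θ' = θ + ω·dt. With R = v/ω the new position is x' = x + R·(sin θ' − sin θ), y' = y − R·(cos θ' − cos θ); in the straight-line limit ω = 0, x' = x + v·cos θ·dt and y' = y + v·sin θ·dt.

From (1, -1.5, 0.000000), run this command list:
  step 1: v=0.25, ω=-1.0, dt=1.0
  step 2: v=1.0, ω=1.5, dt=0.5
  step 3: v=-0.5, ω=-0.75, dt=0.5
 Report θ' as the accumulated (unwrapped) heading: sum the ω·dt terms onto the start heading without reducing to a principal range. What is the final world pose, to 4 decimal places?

(1.3813, -1.7954, -0.6250)

step 1: θ'=-1.0000 (R=-0.2500) → pose (1.2104, -1.6149, -1.0000)
step 2: θ'=-0.2500 (R=0.6667) → pose (1.6064, -1.9007, -0.2500)
step 3: θ'=-0.6250 (R=0.6667) → pose (1.3813, -1.7954, -0.6250)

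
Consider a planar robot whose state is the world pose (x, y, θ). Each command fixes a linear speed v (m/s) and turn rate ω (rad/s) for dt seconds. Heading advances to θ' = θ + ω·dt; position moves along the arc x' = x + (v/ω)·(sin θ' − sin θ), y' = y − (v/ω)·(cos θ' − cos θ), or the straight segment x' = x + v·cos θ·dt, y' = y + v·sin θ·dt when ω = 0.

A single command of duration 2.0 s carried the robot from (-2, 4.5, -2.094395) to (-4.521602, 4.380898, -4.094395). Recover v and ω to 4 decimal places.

v = 1.5000, ω = -1.0000

Δθ = -4.094395 − -2.094395 = -2.000000
ω = Δθ/dt = -2.000000/2.0 = -1.0000
R = Δx/(sin θ' − sin θ) = -1.5000
v = R·ω = -1.5000·-1.0000 = 1.5000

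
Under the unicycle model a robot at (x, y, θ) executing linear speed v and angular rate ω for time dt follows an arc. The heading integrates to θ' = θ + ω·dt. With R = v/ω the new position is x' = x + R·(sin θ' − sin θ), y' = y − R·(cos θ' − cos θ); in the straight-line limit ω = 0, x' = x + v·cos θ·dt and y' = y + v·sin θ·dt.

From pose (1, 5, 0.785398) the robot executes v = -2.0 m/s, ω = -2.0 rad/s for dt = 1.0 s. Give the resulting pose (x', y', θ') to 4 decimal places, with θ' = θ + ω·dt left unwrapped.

(-0.6443, 5.3584, -1.2146)

θ' = 0.7854 + -2.0·1.0 = -1.2146
R = v/ω = -2.0/-2.0 = 1.0000
x' = 1 + 1.0000·(sin -1.2146 − sin 0.7854) = -0.6443
y' = 5 − 1.0000·(cos -1.2146 − cos 0.7854) = 5.3584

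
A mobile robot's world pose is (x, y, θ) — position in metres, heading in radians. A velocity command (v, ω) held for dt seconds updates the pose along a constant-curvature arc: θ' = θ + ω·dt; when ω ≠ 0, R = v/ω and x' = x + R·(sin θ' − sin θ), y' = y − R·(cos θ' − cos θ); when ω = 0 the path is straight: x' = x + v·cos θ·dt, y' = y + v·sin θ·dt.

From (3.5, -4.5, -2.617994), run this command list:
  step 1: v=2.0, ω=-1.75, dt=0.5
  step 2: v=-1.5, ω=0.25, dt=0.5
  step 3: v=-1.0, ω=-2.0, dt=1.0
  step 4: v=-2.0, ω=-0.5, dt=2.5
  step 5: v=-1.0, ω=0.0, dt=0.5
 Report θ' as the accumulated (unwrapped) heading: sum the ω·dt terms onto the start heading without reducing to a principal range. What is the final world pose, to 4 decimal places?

(-1.4196, -6.7639, -6.6180)

step 1: θ'=-3.4930 (R=-1.1429) → pose (2.5352, -4.5833, -3.4930)
step 2: θ'=-3.3680 (R=-6.0000) → pose (3.2536, -4.7968, -3.3680)
step 3: θ'=-5.3680 (R=0.5000) → pose (3.5377, -5.5889, -5.3680)
step 4: θ'=-6.6180 (R=4.0000) → pose (-0.9473, -6.9282, -6.6180)
step 5: θ'=-6.6180 (straight) → pose (-1.4196, -6.7639, -6.6180)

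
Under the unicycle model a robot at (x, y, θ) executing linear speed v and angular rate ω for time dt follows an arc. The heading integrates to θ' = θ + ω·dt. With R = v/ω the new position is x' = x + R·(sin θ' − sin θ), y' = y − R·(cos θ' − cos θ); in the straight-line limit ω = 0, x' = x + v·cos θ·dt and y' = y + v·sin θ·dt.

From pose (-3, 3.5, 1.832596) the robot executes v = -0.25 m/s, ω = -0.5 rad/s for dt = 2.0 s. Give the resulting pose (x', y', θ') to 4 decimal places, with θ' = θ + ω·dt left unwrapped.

θ' = 1.8326 + -0.5·2.0 = 0.8326
R = v/ω = -0.25/-0.5 = 0.5000
x' = -3 + 0.5000·(sin 0.8326 − sin 1.8326) = -3.1131
y' = 3.5 − 0.5000·(cos 0.8326 − cos 1.8326) = 3.0341

(-3.1131, 3.0341, 0.8326)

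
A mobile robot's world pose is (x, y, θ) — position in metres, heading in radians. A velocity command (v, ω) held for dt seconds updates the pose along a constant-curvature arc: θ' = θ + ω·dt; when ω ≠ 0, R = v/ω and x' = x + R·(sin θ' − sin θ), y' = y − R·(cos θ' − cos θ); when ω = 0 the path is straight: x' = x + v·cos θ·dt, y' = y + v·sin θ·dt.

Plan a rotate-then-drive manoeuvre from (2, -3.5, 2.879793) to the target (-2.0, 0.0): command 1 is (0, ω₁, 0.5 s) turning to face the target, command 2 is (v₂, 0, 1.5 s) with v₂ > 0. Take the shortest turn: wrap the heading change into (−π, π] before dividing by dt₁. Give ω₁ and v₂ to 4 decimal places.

heading to target = atan2(0−-3.5, -2−2) = 2.4228
Δθ = wrap(2.4228 − 2.8798) = -0.4570; ω₁ = Δθ/dt₁ = -0.9141
distance = √((-2−2)² + (0−-3.5)²) = 5.3151; v₂ = distance/dt₂ = 3.5434

ω₁ = -0.9141, v₂ = 3.5434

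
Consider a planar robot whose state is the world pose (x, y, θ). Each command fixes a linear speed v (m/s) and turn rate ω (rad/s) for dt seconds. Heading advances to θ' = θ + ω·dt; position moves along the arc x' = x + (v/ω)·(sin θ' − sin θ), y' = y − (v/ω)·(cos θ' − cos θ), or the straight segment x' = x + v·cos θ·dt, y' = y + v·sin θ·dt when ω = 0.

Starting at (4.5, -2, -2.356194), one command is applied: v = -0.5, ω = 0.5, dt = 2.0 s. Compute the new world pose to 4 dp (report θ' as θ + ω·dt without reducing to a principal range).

(4.7700, -1.0799, -1.3562)

θ' = -2.3562 + 0.5·2.0 = -1.3562
R = v/ω = -0.5/0.5 = -1.0000
x' = 4.5 + -1.0000·(sin -1.3562 − sin -2.3562) = 4.7700
y' = -2 − -1.0000·(cos -1.3562 − cos -2.3562) = -1.0799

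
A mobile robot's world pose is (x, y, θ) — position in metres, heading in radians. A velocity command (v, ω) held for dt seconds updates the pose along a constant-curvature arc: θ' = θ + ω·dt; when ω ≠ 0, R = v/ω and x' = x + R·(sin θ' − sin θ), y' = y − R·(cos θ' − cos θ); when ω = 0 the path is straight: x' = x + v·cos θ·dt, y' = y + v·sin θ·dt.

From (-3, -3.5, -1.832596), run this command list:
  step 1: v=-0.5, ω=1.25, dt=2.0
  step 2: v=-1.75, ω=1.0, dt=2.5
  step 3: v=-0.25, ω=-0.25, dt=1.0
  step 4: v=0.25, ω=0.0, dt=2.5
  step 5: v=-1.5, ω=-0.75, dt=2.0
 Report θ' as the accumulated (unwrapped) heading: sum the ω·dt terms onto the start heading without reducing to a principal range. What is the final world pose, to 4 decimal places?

(-1.3350, -8.3475, 1.4174)

step 1: θ'=0.6674 (R=-0.4000) → pose (-3.6339, -3.0823, 0.6674)
step 2: θ'=3.1674 (R=-1.7500) → pose (-2.5056, -6.2062, 3.1674)
step 3: θ'=2.9174 (R=1.0000) → pose (-2.2575, -6.2309, 2.9174)
step 4: θ'=2.9174 (straight) → pose (-2.8669, -6.0920, 2.9174)
step 5: θ'=1.4174 (R=2.0000) → pose (-1.3350, -8.3475, 1.4174)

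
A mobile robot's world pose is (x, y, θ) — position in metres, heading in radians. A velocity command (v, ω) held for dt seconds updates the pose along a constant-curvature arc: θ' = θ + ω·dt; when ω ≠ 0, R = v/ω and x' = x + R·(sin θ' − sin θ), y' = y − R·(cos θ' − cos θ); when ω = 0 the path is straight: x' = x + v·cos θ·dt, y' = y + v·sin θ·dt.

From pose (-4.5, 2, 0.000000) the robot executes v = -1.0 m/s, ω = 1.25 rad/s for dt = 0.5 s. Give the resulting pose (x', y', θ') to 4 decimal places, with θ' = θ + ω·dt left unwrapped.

(-4.9681, 1.8488, 0.6250)

θ' = 0.0000 + 1.25·0.5 = 0.6250
R = v/ω = -1.0/1.25 = -0.8000
x' = -4.5 + -0.8000·(sin 0.6250 − sin 0.0000) = -4.9681
y' = 2 − -0.8000·(cos 0.6250 − cos 0.0000) = 1.8488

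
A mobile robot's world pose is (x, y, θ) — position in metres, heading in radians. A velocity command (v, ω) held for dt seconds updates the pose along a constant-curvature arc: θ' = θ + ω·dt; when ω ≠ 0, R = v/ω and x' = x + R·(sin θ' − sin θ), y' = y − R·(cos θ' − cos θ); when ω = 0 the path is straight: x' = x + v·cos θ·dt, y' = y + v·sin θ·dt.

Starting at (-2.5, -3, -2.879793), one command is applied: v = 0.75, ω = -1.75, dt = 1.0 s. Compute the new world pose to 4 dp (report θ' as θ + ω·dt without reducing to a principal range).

(-3.0380, -2.6214, -4.6298)

θ' = -2.8798 + -1.75·1.0 = -4.6298
R = v/ω = 0.75/-1.75 = -0.4286
x' = -2.5 + -0.4286·(sin -4.6298 − sin -2.8798) = -3.0380
y' = -3 − -0.4286·(cos -4.6298 − cos -2.8798) = -2.6214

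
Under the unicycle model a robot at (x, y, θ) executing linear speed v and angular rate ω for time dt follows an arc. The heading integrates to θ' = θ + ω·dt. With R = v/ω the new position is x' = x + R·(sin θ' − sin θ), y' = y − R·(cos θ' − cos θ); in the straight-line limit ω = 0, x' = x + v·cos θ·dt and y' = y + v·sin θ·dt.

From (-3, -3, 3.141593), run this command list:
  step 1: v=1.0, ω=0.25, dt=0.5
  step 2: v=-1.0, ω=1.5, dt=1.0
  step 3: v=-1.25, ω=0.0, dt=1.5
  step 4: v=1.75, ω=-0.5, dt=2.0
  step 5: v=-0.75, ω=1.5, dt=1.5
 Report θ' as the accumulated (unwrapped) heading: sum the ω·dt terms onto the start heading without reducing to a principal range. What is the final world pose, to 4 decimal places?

(-4.6256, -2.6016, 6.0166)

step 1: θ'=3.2666 (R=4.0000) → pose (-3.4987, -3.0312, 3.2666)
step 2: θ'=4.7666 (R=-0.6667) → pose (-2.9161, -2.3336, 4.7666)
step 3: θ'=4.7666 (straight) → pose (-3.0177, -0.4614, 4.7666)
step 4: θ'=3.7666 (R=-3.5000) → pose (-4.4647, -3.4894, 3.7666)
step 5: θ'=6.0166 (R=-0.5000) → pose (-4.6256, -2.6016, 6.0166)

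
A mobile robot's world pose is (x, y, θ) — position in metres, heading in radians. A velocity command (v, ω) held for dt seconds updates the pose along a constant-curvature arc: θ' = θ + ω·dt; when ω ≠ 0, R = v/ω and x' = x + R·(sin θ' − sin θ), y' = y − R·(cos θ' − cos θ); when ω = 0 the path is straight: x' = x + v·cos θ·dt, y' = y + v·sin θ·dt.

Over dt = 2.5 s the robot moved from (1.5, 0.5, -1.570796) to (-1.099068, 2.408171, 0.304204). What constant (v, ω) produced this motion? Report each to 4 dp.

Δθ = 0.304204 − -1.570796 = 1.875000
ω = Δθ/dt = 1.875000/2.5 = 0.7500
R = Δx/(sin θ' − sin θ) = -2.0000
v = R·ω = -2.0000·0.7500 = -1.5000

v = -1.5000, ω = 0.7500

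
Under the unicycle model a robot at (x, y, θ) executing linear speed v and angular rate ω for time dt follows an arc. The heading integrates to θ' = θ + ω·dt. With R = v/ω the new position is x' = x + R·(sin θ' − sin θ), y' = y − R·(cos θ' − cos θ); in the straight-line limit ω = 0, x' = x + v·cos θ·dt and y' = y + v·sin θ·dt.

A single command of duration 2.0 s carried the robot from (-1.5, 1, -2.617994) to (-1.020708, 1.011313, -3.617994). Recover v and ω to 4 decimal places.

v = -0.2500, ω = -0.5000

Δθ = -3.617994 − -2.617994 = -1.000000
ω = Δθ/dt = -1.000000/2.0 = -0.5000
R = Δx/(sin θ' − sin θ) = 0.5000
v = R·ω = 0.5000·-0.5000 = -0.2500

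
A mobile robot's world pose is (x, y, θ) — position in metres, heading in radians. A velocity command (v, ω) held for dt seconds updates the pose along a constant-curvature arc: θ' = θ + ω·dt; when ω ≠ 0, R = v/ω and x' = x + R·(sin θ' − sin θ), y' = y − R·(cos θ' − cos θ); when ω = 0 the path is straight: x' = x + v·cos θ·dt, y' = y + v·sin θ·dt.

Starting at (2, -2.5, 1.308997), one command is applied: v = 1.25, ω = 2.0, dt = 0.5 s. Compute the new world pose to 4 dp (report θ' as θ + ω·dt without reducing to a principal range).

(1.8586, -1.9176, 2.3090)

θ' = 1.3090 + 2.0·0.5 = 2.3090
R = v/ω = 1.25/2.0 = 0.6250
x' = 2 + 0.6250·(sin 2.3090 − sin 1.3090) = 1.8586
y' = -2.5 − 0.6250·(cos 2.3090 − cos 1.3090) = -1.9176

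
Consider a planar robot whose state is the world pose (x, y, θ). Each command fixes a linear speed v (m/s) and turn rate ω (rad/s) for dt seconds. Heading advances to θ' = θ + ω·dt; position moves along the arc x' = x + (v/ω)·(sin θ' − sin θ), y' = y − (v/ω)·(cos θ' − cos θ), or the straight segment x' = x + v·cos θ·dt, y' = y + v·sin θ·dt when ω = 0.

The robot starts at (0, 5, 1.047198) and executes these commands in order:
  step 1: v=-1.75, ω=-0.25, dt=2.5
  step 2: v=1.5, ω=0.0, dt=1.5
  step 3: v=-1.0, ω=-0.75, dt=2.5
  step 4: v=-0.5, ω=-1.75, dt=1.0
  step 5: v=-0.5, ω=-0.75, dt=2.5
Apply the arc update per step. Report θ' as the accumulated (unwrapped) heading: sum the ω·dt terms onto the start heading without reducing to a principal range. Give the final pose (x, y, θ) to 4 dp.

(-2.1287, 3.5111, -5.0778)

step 1: θ'=0.4222 (R=7.0000) → pose (-3.1938, 2.1147, 0.4222)
step 2: θ'=0.4222 (straight) → pose (-1.1414, 3.0366, 0.4222)
step 3: θ'=-1.4528 (R=1.3333) → pose (-3.0118, 4.0959, -1.4528)
step 4: θ'=-3.2028 (R=0.2857) → pose (-2.7106, 4.4147, -3.2028)
step 5: θ'=-5.0778 (R=0.6667) → pose (-2.1287, 3.5111, -5.0778)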